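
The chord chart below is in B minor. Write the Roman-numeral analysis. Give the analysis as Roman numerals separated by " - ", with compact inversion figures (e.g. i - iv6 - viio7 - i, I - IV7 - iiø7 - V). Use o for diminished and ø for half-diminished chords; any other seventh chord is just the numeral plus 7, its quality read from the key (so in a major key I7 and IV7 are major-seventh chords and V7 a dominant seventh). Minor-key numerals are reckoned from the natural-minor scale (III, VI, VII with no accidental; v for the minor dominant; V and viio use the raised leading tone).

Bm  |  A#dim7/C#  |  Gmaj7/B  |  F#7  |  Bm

i - viio65 - VI65 - V7 - i

Bm has root B, degree 1 in B minor, so i.
A#dim7/C#: fully diminished seventh chord on A# = scale degree 7 → viio65.
Gmaj7/B: root G is the submediant; major seventh chord there is VI65.
F#7: dominant seventh chord on F# = scale degree 5 → V7.
Bm has root B, degree 1 in B minor, so i.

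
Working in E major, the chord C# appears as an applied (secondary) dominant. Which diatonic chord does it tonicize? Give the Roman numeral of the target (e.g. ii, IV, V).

The chord is a major triad on C#.
A dominant resolves down a perfect fifth: C# → F#. In E major, F# is scale degree 2, i.e. ii.

ii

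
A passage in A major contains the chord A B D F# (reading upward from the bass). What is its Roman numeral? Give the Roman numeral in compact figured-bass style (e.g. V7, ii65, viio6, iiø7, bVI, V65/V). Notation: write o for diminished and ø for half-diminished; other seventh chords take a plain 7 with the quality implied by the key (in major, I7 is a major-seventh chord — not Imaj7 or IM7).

Stacked in thirds the chord is B-D-F#-A: a minor seventh chord on B.
B is scale degree 2 in A major, and a minor seventh chord on that degree is written ii7.
With A in the bass the chord is in third inversion, so the figured bass is 42.

ii42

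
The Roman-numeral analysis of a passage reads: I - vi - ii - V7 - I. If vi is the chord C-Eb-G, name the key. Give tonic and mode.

The anchor chord is a minor triad on C, labeled vi.
vi on C implies C is the submediant; that puts the tonic at Eb, and the lowercase numeral fits major mode.

Eb major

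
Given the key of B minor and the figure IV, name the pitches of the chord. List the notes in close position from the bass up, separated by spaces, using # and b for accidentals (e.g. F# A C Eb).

Scale degree 4 in B minor is E; here the chord built on it is altered to a major triad. IV is the major subdominant, borrowed from the parallel major.
So the chord is E-G#-B, a major triad.

E G# B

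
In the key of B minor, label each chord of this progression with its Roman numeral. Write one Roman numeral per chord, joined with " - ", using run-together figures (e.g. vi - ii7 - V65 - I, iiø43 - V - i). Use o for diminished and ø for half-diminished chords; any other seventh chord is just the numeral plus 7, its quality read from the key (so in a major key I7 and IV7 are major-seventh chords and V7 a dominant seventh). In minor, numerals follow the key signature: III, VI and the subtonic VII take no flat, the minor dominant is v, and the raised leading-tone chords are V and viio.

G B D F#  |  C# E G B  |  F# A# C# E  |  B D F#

VI7 - iiø7 - V7 - i

G-B-D-F#: major seventh chord on G = scale degree 6 → VI7.
C#-E-G-B: half-diminished seventh chord on C# = scale degree 2 → iiø7.
F#-A#-C#-E: root F# is the dominant; dominant seventh chord there is V7.
B-D-F#: minor triad on B = scale degree 1 → i.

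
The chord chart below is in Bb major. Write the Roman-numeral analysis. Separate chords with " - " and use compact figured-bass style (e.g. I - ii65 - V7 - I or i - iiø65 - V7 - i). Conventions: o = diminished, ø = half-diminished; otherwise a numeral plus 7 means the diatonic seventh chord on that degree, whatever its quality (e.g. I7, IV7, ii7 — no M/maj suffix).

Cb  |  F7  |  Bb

bII - V7 - I

Cb: Cb with this quality isn't in the key; a major triad on b2 is the Neapolitan chord, bII.
F7: root F is the dominant; dominant seventh chord there is V7.
Bb: major triad on Bb = scale degree 1 → I.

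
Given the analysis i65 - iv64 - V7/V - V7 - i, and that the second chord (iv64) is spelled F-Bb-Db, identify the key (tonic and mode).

iv64 is given as F-Bb-Db — a minor triad with root Bb.
If Bb is scale degree 4 and the mode makes that degree carry a minor triad, the tonic is F and the mode is minor.

F minor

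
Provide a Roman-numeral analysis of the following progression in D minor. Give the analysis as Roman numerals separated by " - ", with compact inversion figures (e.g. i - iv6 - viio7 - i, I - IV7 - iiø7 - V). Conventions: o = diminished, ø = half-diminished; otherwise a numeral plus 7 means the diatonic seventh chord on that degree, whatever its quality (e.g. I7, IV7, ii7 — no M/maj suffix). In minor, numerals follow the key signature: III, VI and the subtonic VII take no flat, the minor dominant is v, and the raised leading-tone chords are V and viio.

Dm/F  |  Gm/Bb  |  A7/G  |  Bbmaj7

Dm/F: minor triad on D = scale degree 1 → i6.
Gm/Bb: minor triad on G = scale degree 4 → iv6.
A7/G: root A is the dominant; dominant seventh chord there is V42.
Bbmaj7: root Bb is the submediant; major seventh chord there is VI7.

i6 - iv6 - V42 - VI7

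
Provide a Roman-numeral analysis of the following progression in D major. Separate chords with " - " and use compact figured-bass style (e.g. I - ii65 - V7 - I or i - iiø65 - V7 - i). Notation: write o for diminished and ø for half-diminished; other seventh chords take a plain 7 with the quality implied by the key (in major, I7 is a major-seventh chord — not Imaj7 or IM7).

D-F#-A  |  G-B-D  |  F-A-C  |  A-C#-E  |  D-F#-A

I - IV - bIII - V - I

D-F#-A: root D is the tonic; major triad there is I.
G-B-D has root G, degree 4 in D major, so IV.
F-A-C: F with this quality isn't in the key; it's bIII, borrowed from the parallel minor.
A-C#-E: major triad on A = scale degree 5 → V.
D-F#-A has root D, degree 1 in D major, so I.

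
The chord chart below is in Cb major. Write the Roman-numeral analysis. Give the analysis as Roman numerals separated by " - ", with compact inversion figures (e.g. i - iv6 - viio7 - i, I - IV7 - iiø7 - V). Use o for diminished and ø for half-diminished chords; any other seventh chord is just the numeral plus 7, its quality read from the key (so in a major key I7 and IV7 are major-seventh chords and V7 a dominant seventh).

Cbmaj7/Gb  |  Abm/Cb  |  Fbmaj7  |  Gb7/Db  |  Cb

Cbmaj7/Gb has root Cb, degree 1 in Cb major, so I43.
Abm/Cb: minor triad on Ab = scale degree 6 → vi6.
Fbmaj7: root Fb is the subdominant; major seventh chord there is IV7.
Gb7/Db: dominant seventh chord on Gb = scale degree 5 → V43.
Cb: root Cb is the tonic; major triad there is I.

I43 - vi6 - IV7 - V43 - I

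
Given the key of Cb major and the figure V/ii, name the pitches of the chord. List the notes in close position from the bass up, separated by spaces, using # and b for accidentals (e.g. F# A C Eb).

Ab C Eb

The slash means an applied dominant: we want the dominant of ii. In Cb major, ii is Db minor, and its dominant is built on Ab.
Building a major triad on Ab gives Ab-C-Eb.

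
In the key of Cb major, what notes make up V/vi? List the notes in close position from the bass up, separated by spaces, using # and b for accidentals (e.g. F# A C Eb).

Eb G Bb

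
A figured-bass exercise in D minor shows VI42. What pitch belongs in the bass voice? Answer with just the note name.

A

VI in D minor has root Bb; the chord is Bb-D-F-A.
The figure 42 means third inversion — the seventh is in the bass.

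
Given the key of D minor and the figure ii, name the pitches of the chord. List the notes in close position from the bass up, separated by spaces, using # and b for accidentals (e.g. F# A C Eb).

E G B

Scale degree 2 in D minor is E; here the chord built on it is altered to a minor triad. ii is the minor supertonic, borrowed from the parallel major (the Dorian ii).
So the chord is E-G-B.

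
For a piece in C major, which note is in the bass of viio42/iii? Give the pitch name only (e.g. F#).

The applied chord viio42/iii is rooted on D#: D#-F#-A-C.
The figure 42 means third inversion — the seventh is in the bass.

C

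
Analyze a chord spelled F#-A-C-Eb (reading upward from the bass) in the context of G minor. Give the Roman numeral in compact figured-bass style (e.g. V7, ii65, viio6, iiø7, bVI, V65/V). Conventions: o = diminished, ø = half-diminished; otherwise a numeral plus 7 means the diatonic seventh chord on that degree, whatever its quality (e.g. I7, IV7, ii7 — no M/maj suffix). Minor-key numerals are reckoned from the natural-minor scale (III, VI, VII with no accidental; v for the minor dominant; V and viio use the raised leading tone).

The pitches F#-A-C-Eb form a fully diminished seventh chord rooted on F#.
In G minor, F# is the leading tone; the diatonic fully diminished seventh chord there is viio7.

viio7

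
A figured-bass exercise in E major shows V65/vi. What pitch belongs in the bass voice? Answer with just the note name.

The applied chord V65/vi is rooted on G#: G#-B#-D#-F#.
The figure 65 means first inversion — the third is in the bass.

B#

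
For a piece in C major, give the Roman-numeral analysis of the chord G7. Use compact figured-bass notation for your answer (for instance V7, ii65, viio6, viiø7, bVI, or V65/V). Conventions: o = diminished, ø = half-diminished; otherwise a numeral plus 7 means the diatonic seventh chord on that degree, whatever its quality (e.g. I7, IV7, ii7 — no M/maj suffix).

The pitches G-B-D-F form a dominant seventh chord rooted on G.
In C major, G is the dominant; the diatonic dominant seventh chord there is V7.

V7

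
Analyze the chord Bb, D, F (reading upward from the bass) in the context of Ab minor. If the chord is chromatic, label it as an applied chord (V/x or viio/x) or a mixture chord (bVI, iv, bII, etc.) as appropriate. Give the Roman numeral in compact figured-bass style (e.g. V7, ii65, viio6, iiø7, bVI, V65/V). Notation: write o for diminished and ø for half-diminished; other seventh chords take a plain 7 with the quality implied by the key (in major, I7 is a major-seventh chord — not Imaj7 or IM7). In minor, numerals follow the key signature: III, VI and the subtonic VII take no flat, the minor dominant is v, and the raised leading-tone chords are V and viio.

V/V

Stacked in thirds the chord is Bb-D-F: a major triad on Bb.
Bb is not a diatonic chord root with this quality in Ab minor, but it lies a perfect fifth above Eb (V), so the chord functions as an applied dominant of V.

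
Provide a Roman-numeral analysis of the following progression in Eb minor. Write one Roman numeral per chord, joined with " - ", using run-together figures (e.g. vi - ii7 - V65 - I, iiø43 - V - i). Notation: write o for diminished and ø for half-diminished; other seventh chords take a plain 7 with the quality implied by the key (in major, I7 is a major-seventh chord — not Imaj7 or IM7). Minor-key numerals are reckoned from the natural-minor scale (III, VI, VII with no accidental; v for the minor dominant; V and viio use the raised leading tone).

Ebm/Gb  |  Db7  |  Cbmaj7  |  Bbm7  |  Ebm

i6 - VII7 - VI7 - v7 - i

Ebm/Gb: minor triad on Eb = scale degree 1 → i6.
Db7: root Db is the subtonic; dominant seventh chord there is VII7.
Cbmaj7 has root Cb, degree 6 in Eb minor, so VI7.
Bbm7 has root Bb, degree 5 in Eb minor, so v7.
Ebm: root Eb is the tonic; minor triad there is i.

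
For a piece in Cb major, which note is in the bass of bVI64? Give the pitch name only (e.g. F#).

Ebb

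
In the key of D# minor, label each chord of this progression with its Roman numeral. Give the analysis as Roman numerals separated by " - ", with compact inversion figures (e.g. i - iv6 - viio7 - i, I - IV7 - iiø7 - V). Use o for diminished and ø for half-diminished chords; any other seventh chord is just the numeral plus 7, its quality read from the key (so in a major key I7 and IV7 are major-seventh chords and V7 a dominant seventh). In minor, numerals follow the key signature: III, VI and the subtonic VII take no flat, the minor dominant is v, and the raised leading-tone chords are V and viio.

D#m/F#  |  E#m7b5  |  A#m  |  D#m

i6 - iiø7 - v - i

D#m/F# has root D#, degree 1 in D# minor, so i6.
E#m7b5: root E# is the supertonic; half-diminished seventh chord there is iiø7.
A#m: minor triad on A# = scale degree 5 → v.
D#m has root D#, degree 1 in D# minor, so i.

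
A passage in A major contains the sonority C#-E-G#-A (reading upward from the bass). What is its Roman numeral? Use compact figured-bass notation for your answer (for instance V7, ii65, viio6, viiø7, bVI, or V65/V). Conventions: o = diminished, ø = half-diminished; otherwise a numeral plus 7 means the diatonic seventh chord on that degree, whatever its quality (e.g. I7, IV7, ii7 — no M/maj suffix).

I65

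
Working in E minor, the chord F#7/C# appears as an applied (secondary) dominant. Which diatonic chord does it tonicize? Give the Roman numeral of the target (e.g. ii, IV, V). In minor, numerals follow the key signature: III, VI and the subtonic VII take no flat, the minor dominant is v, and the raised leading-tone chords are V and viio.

The chord is a dominant seventh chord on F#.
A dominant resolves down a perfect fifth: F# → B. In E minor, B is scale degree 5, i.e. V.

V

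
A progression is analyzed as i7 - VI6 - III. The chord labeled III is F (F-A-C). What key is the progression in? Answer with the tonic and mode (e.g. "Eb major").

The anchor chord is a major triad on F, labeled III.
If F is scale degree 3 and the mode makes that degree carry a major triad, the tonic is D and the mode is minor.

D minor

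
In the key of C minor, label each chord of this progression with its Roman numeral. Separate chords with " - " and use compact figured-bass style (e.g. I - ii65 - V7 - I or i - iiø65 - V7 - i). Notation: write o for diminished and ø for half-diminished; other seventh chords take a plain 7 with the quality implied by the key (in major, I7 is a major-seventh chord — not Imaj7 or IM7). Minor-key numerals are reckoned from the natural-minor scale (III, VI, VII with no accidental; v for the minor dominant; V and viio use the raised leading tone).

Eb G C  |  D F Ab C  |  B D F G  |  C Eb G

i6 - iiø7 - V65 - i

Eb-G-C has root C, degree 1 in C minor, so i6.
D-F-Ab-C: half-diminished seventh chord on D = scale degree 2 → iiø7.
B-D-F-G: root G is the dominant; dominant seventh chord there is V65.
C-Eb-G has root C, degree 1 in C minor, so i.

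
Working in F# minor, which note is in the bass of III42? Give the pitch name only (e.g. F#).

G#

III in F# minor has root A; the chord is A-C#-E-G#.
The figure 42 means third inversion — the seventh is in the bass.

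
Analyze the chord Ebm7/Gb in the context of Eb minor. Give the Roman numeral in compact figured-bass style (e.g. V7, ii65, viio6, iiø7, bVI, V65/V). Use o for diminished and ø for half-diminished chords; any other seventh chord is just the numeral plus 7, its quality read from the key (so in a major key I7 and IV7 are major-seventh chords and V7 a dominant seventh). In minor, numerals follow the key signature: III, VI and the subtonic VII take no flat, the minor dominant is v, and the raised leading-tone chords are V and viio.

The pitches Eb-Gb-Bb-Db form a minor seventh chord rooted on Eb.
In Eb minor, Eb is the tonic; the diatonic minor seventh chord there is i7.
With Gb in the bass the chord is in first inversion, so the figured bass is 65.

i65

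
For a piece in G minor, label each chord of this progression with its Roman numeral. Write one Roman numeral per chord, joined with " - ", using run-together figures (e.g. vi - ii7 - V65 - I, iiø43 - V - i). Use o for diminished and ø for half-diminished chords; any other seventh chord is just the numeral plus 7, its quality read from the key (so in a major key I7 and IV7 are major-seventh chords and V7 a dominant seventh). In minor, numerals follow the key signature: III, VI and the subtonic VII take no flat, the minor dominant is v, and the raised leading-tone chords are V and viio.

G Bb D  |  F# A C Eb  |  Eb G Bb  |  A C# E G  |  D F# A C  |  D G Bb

i - viio7 - VI - V7/V - V7 - i64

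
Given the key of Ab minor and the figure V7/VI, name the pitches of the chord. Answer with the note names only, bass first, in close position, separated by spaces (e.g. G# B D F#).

Cb Eb Gb Bbb

The slash means an applied dominant: we want the dominant of VI. In Ab minor, VI is Fb major, and its dominant is built on Cb.
Building a dominant seventh chord on Cb gives Cb-Eb-Gb-Bbb.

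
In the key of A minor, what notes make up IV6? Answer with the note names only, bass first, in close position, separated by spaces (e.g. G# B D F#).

F# A D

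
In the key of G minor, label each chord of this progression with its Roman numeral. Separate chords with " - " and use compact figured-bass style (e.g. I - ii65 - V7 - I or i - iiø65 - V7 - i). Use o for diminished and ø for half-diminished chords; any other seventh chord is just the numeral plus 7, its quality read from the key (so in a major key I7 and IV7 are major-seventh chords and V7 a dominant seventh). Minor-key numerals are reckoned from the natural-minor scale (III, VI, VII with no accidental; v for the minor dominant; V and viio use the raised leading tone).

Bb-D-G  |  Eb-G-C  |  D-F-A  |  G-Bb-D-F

i6 - iv6 - v - i7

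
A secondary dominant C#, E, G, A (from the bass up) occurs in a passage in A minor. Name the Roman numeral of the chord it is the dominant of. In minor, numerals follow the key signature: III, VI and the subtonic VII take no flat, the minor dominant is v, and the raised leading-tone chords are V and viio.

iv

The chord is a dominant seventh chord on A.
A dominant resolves down a perfect fifth: A → D. In A minor, D is scale degree 4, i.e. iv.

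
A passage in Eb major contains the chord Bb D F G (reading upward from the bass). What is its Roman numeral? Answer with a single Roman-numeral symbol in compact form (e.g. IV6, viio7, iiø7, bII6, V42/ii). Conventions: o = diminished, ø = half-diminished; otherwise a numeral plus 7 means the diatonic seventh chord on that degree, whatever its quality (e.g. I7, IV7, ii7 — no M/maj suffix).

iii65

Stacked in thirds the chord is G-Bb-D-F: a minor seventh chord on G.
In Eb major, G is the mediant; the diatonic minor seventh chord there is iii7.
With Bb in the bass the chord is in first inversion, so the figured bass is 65.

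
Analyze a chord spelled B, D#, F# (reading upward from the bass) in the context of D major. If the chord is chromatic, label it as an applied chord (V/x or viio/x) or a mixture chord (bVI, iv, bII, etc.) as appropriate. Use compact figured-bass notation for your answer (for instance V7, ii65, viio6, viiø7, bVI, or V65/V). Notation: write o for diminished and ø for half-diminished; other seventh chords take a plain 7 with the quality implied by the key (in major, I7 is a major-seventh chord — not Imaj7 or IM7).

V/ii

The pitches B-D#-F# form a major triad rooted on B.
B is not a diatonic chord root with this quality in D major, but it lies a perfect fifth above E (ii), so the chord functions as an applied dominant of ii.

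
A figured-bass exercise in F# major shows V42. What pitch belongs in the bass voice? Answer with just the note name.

V in F# major has root C#; the chord is C#-E#-G#-B.
The figure 42 means third inversion — the seventh is in the bass.

B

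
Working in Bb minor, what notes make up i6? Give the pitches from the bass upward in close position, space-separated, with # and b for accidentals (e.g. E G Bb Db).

In Bb minor, the first degree is Bb, and the diatonic chord built there is a minor triad.
Stacking thirds from Bb gives Bb-Db-F.
With the 6 figure the chord is in first inversion; from the bass Db upward in close position it reads Db-F-Bb.

Db F Bb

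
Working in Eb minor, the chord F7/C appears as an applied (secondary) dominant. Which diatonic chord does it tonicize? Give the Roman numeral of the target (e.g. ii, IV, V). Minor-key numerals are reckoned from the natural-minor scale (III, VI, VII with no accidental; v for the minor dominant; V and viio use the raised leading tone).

The chord is a dominant seventh chord on F.
A dominant resolves down a perfect fifth: F → Bb. In Eb minor, Bb is scale degree 5, i.e. V.

V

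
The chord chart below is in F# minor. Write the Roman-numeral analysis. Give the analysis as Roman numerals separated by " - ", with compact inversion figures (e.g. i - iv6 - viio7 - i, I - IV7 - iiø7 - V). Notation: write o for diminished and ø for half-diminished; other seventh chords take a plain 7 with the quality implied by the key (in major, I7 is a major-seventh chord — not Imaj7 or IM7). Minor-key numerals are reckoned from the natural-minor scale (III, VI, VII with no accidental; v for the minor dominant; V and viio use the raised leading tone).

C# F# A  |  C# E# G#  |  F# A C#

i64 - V - i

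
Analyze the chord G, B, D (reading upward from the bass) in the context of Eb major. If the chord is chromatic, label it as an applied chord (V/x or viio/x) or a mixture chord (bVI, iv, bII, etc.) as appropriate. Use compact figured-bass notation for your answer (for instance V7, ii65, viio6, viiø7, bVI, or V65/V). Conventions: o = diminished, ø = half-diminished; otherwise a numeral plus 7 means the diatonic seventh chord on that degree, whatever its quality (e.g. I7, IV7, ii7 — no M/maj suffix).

V/vi

The pitches G-B-D form a major triad rooted on G.
G is not a diatonic chord root with this quality in Eb major, but it lies a perfect fifth above C (vi), so the chord functions as an applied dominant of vi.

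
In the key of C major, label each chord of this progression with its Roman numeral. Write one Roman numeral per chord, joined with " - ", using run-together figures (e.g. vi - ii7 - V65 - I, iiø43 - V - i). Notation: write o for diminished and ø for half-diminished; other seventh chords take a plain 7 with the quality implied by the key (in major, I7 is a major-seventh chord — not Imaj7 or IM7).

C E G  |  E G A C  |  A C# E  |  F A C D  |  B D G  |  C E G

C-E-G has root C, degree 1 in C major, so I.
E-G-A-C: minor seventh chord on A = scale degree 6 → vi43.
A-C#-E: a major triad on A, the applied dominant of ii → V/ii.
F-A-C-D: root D is the supertonic; minor seventh chord there is ii65.
B-D-G: root G is the dominant; major triad there is V6.
C-E-G: root C is the tonic; major triad there is I.

I - vi43 - V/ii - ii65 - V6 - I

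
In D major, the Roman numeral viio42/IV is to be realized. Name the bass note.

The applied chord viio42/IV is rooted on F#: F#-A-C-Eb.
The figure 42 means third inversion — the seventh is in the bass.

Eb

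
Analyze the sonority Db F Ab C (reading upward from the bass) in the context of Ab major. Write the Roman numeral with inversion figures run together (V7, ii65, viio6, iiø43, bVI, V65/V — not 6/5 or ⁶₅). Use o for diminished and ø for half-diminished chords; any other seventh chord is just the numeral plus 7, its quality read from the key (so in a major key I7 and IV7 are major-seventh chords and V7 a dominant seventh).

IV7

Stacked in thirds the chord is Db-F-Ab-C: a major seventh chord on Db.
In Ab major, Db is the subdominant; the diatonic major seventh chord there is IV7.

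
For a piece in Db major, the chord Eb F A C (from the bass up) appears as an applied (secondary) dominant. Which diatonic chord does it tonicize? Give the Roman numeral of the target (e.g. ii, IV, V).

The chord is a dominant seventh chord on F.
A dominant resolves down a perfect fifth: F → Bb. In Db major, Bb is scale degree 6, i.e. vi.

vi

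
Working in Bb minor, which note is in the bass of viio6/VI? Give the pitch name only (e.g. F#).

The applied chord viio6/VI is rooted on F: F-Ab-Cb.
The figure 6 means first inversion — the third is in the bass.

Ab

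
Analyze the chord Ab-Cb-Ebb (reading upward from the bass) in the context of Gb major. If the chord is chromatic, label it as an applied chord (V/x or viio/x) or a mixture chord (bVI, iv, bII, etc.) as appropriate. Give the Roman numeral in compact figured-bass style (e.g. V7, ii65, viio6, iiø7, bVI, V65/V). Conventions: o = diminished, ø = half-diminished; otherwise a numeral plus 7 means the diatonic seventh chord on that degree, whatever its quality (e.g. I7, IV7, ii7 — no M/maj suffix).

iio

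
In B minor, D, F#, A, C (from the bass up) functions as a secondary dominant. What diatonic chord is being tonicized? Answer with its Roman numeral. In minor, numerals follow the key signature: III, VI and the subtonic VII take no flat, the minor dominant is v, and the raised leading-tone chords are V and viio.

VI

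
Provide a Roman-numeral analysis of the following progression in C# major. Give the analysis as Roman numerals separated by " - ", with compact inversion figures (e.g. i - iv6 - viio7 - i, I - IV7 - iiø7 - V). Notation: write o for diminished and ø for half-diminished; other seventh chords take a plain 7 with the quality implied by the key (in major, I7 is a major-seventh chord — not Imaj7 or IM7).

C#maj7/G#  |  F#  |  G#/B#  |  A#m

I43 - IV - V6 - vi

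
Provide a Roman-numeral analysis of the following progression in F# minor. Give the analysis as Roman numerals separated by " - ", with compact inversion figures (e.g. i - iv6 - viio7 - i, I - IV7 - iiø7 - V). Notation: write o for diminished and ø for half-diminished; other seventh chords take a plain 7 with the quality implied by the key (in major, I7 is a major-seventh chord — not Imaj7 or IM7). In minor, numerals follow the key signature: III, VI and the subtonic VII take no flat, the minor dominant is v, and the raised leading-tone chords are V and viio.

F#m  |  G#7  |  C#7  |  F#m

F#m: minor triad on F# = scale degree 1 → i.
G#7 is the secondary dominant of V (dominant seventh chord on G#): V7/V.
C#7: dominant seventh chord on C# = scale degree 5 → V7.
F#m: root F# is the tonic; minor triad there is i.

i - V7/V - V7 - i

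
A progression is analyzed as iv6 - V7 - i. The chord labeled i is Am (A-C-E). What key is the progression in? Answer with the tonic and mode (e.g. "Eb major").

A minor

The anchor chord is a minor triad on A, labeled i.
If A is scale degree 1 and the mode makes that degree carry a minor triad, the tonic is A and the mode is minor.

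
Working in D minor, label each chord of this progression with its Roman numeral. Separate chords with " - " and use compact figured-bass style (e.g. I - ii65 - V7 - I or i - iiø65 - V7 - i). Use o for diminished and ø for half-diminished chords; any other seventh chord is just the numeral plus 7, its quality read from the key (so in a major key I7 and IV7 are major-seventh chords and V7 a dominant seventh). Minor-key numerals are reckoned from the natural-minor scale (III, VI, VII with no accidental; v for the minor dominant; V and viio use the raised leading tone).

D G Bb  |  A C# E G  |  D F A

D-G-Bb has root G, degree 4 in D minor, so iv64.
A-C#-E-G: root A is the dominant; dominant seventh chord there is V7.
D-F-A has root D, degree 1 in D minor, so i.

iv64 - V7 - i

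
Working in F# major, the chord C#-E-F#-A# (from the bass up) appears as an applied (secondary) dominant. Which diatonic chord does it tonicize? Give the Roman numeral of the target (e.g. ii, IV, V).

IV

The chord is a dominant seventh chord on F#.
A dominant resolves down a perfect fifth: F# → B. In F# major, B is scale degree 4, i.e. IV.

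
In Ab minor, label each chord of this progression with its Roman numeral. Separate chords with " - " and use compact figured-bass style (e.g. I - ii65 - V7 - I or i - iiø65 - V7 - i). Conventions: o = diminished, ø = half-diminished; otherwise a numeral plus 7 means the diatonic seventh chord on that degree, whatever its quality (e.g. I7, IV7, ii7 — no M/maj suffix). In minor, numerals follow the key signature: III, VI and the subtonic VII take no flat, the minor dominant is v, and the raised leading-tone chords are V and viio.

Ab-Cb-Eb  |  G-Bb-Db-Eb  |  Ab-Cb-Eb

Ab-Cb-Eb has root Ab, degree 1 in Ab minor, so i.
G-Bb-Db-Eb: root Eb is the dominant; dominant seventh chord there is V65.
Ab-Cb-Eb has root Ab, degree 1 in Ab minor, so i.

i - V65 - i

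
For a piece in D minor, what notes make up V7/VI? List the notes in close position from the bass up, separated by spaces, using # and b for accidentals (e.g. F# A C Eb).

F A C Eb

The slash means an applied dominant: we want the dominant of VI. In D minor, VI is Bb major, and its dominant is built on F.
Building a dominant seventh chord on F gives F-A-C-Eb.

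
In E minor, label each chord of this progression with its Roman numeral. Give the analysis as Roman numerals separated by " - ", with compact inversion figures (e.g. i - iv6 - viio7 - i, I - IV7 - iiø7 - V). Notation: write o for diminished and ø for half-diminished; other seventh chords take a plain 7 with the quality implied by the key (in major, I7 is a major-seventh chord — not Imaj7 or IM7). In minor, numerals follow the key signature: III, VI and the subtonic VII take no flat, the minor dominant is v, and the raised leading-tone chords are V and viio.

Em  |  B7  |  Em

i - V7 - i

Em: minor triad on E = scale degree 1 → i.
B7: dominant seventh chord on B = scale degree 5 → V7.
Em: minor triad on E = scale degree 1 → i.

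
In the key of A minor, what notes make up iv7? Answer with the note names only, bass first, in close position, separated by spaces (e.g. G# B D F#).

D F A C

The numeral's case and figure indicate a minor seventh chord. In A minor its root, the fourth degree, is D.
Stacking thirds from D gives D-F-A-C.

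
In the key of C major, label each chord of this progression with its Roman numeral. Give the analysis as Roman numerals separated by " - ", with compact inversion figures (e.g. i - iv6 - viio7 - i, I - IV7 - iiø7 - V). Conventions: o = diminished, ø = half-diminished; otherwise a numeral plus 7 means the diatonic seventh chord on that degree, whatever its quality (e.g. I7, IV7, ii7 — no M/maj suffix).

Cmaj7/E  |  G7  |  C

Cmaj7/E has root C, degree 1 in C major, so I65.
G7: root G is the dominant; dominant seventh chord there is V7.
C: root C is the tonic; major triad there is I.

I65 - V7 - I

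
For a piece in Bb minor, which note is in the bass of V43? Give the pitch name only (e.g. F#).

C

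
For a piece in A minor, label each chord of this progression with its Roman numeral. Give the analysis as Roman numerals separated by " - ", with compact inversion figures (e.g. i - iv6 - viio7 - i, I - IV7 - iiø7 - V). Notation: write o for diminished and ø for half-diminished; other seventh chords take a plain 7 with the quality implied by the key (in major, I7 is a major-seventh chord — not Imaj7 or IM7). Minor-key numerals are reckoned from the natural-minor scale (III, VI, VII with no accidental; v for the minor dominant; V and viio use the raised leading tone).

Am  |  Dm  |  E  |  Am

Am: root A is the tonic; minor triad there is i.
Dm: minor triad on D = scale degree 4 → iv.
E: major triad on E = scale degree 5 → V.
Am has root A, degree 1 in A minor, so i.

i - iv - V - i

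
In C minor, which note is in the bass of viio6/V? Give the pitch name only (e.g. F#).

A

The applied chord viio6/V is rooted on F#: F#-A-C.
The figure 6 means first inversion — the third is in the bass.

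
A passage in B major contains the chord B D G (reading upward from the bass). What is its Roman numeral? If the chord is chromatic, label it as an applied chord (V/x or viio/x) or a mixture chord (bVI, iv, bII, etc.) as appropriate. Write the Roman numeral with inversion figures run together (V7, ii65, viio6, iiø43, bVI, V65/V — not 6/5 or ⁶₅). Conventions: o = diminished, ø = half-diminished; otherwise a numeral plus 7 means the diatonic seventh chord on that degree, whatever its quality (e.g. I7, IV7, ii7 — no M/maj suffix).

bVI6

Stacked in thirds the chord is G-B-D: a major triad on G.
G is the lowered sixth degree of B major (diatonic 6 would be G#). This is a major triad on the lowered sixth degree, borrowed from the parallel minor.
With B in the bass the chord is in first inversion, so the figured bass is 6.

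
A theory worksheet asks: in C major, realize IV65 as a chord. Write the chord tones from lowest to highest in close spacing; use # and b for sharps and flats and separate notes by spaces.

A C E F

In C major, the fourth degree is F, and the diatonic chord built there is a major seventh chord.
That chord is spelled F-A-C-E.
The figured bass 65 indicates first inversion, placing the third (A) in the bass: A-C-E-F.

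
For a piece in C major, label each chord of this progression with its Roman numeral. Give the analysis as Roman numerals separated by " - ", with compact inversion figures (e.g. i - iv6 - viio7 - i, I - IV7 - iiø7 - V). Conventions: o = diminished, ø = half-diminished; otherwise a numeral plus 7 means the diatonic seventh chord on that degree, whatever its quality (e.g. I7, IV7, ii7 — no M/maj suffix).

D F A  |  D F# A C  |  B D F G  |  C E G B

D-F-A: minor triad on D = scale degree 2 → ii.
D-F#-A-C is the secondary dominant of V (dominant seventh chord on D): V7/V.
B-D-F-G: root G is the dominant; dominant seventh chord there is V65.
C-E-G-B: major seventh chord on C = scale degree 1 → I7.

ii - V7/V - V65 - I7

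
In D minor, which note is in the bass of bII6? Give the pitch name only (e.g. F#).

G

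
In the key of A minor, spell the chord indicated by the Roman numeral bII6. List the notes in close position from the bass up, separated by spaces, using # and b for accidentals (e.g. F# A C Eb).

D F Bb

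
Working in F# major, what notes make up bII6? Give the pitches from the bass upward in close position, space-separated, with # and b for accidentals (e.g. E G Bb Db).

Scale degree 2 in F# major is G#; lowering it a half step gives G. bII6 is the Neapolitan sixth — a major triad on the lowered second degree, here in its customary first inversion.
So the chord is G-B-D.
With the 6 figure the chord is in first inversion; from the bass B upward in close position it reads B-D-G.

B D G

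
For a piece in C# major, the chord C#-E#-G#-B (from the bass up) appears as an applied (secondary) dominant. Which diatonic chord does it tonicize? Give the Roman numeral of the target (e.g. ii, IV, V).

The chord is a dominant seventh chord on C#.
A dominant resolves down a perfect fifth: C# → F#. In C# major, F# is scale degree 4, i.e. IV.

IV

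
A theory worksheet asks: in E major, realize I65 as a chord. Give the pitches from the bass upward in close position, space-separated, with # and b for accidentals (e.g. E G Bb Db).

G# B D# E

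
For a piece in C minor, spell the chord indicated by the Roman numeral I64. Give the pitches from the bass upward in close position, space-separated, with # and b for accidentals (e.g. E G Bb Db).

Scale degree 1 in C minor is C; here the chord built on it is altered to a major triad. I64 is the major tonic (Picardy third), borrowed from the parallel major.
So the chord is C-E-G.
With the 64 figure the chord is in second inversion; from the bass G upward in close position it reads G-C-E.

G C E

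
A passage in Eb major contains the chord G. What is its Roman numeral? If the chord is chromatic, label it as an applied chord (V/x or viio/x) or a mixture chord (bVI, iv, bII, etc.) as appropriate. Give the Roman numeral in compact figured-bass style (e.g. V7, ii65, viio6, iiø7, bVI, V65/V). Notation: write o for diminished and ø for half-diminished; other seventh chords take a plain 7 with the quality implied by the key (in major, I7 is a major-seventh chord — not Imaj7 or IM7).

V/vi

The pitches G-B-D form a major triad rooted on G.
G is not a diatonic chord root with this quality in Eb major, but it lies a perfect fifth above C (vi), so the chord functions as an applied dominant of vi.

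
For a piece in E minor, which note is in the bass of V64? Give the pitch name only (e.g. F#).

F#

V in E minor has root B; the chord is B-D#-F#.
The figure 64 means second inversion — the fifth is in the bass.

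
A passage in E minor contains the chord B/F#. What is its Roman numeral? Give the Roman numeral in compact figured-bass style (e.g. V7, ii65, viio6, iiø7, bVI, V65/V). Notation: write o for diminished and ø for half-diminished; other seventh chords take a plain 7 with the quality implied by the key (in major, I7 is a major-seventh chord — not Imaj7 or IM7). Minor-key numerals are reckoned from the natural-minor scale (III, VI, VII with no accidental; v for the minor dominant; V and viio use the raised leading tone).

V64

Stacked in thirds the chord is B-D#-F#: a major triad on B.
In E minor, B is the dominant; the diatonic major triad there is V.
With F# in the bass the chord is in second inversion, so the figured bass is 64.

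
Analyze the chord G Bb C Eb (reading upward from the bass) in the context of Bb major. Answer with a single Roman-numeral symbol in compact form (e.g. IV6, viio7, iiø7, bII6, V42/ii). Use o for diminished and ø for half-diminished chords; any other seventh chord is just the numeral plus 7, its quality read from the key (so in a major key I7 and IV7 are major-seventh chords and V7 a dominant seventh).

Stacked in thirds the chord is C-Eb-G-Bb: a minor seventh chord on C.
C is scale degree 2 in Bb major, and a minor seventh chord on that degree is written ii7.
With G in the bass the chord is in second inversion, so the figured bass is 43.

ii43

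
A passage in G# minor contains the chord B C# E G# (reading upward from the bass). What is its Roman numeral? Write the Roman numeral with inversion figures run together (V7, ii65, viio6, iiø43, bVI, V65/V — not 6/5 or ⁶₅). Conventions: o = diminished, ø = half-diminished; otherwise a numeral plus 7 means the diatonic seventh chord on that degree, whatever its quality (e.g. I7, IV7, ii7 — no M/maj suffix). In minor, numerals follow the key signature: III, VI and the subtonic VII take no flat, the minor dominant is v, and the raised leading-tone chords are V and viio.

The pitches C#-E-G#-B form a minor seventh chord rooted on C#.
In G# minor, C# is the subdominant; the diatonic minor seventh chord there is iv7.
With B in the bass the chord is in third inversion, so the figured bass is 42.

iv42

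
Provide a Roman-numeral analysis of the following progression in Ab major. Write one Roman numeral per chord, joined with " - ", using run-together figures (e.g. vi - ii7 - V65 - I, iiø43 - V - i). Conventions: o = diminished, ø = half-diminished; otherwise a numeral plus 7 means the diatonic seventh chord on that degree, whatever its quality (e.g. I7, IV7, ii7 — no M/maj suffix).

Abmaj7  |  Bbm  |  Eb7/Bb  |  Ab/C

Abmaj7: root Ab is the tonic; major seventh chord there is I7.
Bbm: root Bb is the supertonic; minor triad there is ii.
Eb7/Bb: root Eb is the dominant; dominant seventh chord there is V43.
Ab/C: major triad on Ab = scale degree 1 → I6.

I7 - ii - V43 - I6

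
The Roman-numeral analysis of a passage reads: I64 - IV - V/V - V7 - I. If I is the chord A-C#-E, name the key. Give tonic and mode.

The anchor chord is a major triad on A, labeled I.
If A is scale degree 1 and the mode makes that degree carry a major triad, the tonic is A and the mode is major.

A major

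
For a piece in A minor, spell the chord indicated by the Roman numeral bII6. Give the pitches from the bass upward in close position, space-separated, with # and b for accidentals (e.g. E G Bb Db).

D F Bb

Scale degree 2 in A minor is B; lowering it a half step gives Bb. bII6 is the Neapolitan sixth — a major triad on the lowered second degree, here in its customary first inversion.
So the chord is Bb-D-F, a major triad.
With the 6 figure the chord is in first inversion; from the bass D upward in close position it reads D-F-Bb.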